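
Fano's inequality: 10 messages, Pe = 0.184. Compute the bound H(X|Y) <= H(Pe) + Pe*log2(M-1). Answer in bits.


H(Pe) = -Pe*log2(Pe) - (1-Pe)*log2(1-Pe) = -0.184*log2(0.184) - 0.816*log2(0.816) = 0.449369 + 0.239381 = 0.6887. Pe*log2(M-1) = 0.184*log2(9) = 0.583266. Bound = H(Pe) + Pe*log2(M-1) = 0.449369 + 0.239381 + 0.583266 = 1.272

1.272 bits


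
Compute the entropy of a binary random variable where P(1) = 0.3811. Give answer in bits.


H = -p*log2(p) - (1-p)*log2(1-p). -0.3811*log2(0.3811) = 0.530399; -0.6189*log2(0.6189) = 0.428416. H = 0.530399 + 0.428416 = 0.9588

0.9588 bits


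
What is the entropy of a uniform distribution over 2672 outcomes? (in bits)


H = log2(n) = log2(2672) = 11.3837

11.3837 bits


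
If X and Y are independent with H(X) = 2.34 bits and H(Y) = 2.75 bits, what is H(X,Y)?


For independent variables, H(X,Y) = H(X) + H(Y) = 2.34 + 2.75 = 5.09

5.09 bits


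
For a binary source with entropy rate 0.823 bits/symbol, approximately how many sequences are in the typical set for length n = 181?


log2|A_typical| = nH = 181 * 0.823 = 148.963, so |A_typical| ~ 2^148.963 = 6.956e+44

6.956e+44


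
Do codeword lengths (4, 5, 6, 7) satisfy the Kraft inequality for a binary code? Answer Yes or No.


Kraft sum = sum(2^(-l_i)) = 0.1172, need <= 1. Result: satisfied (a binary prefix-free code with these lengths exists)

Yes


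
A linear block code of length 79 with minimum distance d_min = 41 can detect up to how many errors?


Detection capability = d_min - 1 = 41 - 1 = 40

40 errors


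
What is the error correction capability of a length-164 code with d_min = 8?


Correction capability = floor((d-1)/2) = floor((8-1)/2) = 3

3 errors


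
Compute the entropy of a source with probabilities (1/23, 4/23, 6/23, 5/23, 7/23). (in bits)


H = -sum(p_i * log2(p_i)). Terms: -(1/23)*log2(1/23) = 0.196677; -(4/23)*log2(4/23) = 0.438880; -(6/23)*log2(6/23) = 0.505722; -(5/23)*log2(5/23) = 0.478616; -(7/23)*log2(7/23) = 0.522324. H = 0.196677 + 0.438880 + 0.505722 + 0.478616 + 0.522324 = 2.1422

2.1422 bits


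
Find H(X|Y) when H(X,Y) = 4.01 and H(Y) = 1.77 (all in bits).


H(X|Y) = H(X,Y) - H(Y) = 4.01 - 1.77 = 2.24

2.24 bits


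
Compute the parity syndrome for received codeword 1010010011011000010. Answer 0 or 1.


Syndrome = XOR of all bits = 1 XOR 0 XOR 1 XOR 0 XOR 0 XOR 1 XOR 0 XOR 0 XOR 1 XOR 1 XOR 0 XOR 1 XOR 1 XOR 0 XOR 0 XOR 0 XOR 0 XOR 1 XOR 0 = 0

0


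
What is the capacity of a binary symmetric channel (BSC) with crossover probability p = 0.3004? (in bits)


H(p) = -p*log2(p) - (1-p)*log2(1-p) = -0.3004*log2(0.3004) - 0.6996*log2(0.6996) = 0.521207 + 0.360572 = 0.8818. C = 1 - H(p) = 1 - 0.8818 = 0.1182

0.1182 bits


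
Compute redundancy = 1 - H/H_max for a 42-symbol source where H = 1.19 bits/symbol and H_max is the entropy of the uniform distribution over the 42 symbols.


H_max = log2(K) = log2(42) = 5.3923 bits/symbol. Redundancy = 1 - H/H_max = 1 - 1.19/5.3923 = 1 - 0.2207 = 0.7793

0.7793


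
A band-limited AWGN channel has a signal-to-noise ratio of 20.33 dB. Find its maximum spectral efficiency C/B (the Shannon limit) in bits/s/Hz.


SNR_linear = 10^(20.33/10) = 107.8947; C/B = log2(1 + SNR_linear) = log2(1 + 107.8947) = 6.7668

6.7668 bits/s/Hz


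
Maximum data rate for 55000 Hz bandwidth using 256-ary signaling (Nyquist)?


Rate = 2 * B * log2(M) = 2 * 55000 * 8.0 = 880000.0

880000.0 bps


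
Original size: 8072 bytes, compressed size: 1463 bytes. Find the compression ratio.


Ratio = original / compressed = 8072 / 1463 = 5.5174

5.5174


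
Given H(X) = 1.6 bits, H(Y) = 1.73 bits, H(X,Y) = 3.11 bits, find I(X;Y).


I(X;Y) = H(X) + H(Y) - H(X,Y) = 1.6 + 1.73 - 3.11 = 0.22

0.22 bits


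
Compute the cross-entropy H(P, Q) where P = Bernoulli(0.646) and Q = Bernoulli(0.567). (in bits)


H(P,Q) = -p*log2(q) - (1-p)*log2(1-q). -0.646*log2(0.567) = 0.528802; -0.354*log2(0.433) = 0.427477. H(P,Q) = 0.528802 + 0.427477 = 0.9563

0.9563 bits


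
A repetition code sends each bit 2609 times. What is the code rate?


Rate = k/n = 1/2609

1/2609


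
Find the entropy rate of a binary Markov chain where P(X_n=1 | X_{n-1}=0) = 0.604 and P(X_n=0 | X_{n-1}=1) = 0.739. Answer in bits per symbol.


Stationary distribution: pi_0 = p10/(p01+p10) = 0.5503, pi_1 = 0.4497. Entropy rate H' = pi_0*H(p01) + pi_1*H(p10) = 0.5503*0.9686 + 0.4497*0.8283 = 0.9055

0.9055 bits/symbol


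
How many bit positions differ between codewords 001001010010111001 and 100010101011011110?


Count differing positions: ^ . ^ . ^ ^ ^ ^ ^ . . ^ ^ . . ^ ^ ^ = 12 differences

12


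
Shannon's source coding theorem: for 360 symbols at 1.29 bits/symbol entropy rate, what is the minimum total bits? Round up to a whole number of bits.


Minimum bits >= n * H = 360 * 1.29 = 464.4, rounded up to a whole number of bits = 465

465 bits


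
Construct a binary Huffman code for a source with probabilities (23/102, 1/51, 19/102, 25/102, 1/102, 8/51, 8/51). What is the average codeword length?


Huffman construction (repeatedly merge the two least-probable nodes; each merge adds 1 bit to every symbol beneath it): 1/102 + 1/51 = 1/34; 1/34 + 8/51 = 19/102; 8/51 + 19/102 = 35/102; 19/102 + 23/102 = 7/17; 25/102 + 35/102 = 10/17; 7/17 + 10/17 = 1. Resulting codeword lengths (in the order the probabilities were given): (2, 4, 3, 2, 4, 3, 3). L_avg = sum(p_i * l_i) = 23/102*2 + 1/51*4 + 19/102*3 + 25/102*2 + 1/102*4 + 8/51*3 + 8/51*3 = 87/34 = 2.5588

2.5588 bits


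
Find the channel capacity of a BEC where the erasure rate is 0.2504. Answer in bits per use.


C = 1 - epsilon = 1 - 0.2504 = 0.7496

0.7496 bits


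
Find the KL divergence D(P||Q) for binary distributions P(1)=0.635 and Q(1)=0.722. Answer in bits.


KL = p*log2(p/q) + (1-p)*log2((1-p)/(1-q)) = 0.635*log2(0.635/0.722) + 0.365*log2(0.365/0.278) = 0.0257

0.0257 bits


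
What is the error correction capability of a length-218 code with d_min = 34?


Correction capability = floor((d-1)/2) = floor((34-1)/2) = 16

16 errors


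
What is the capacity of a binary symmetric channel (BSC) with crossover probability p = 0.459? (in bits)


H(p) = -p*log2(p) - (1-p)*log2(1-p) = -0.459*log2(0.459) - 0.541*log2(0.541) = 0.515656 + 0.479488 = 0.9951. C = 1 - H(p) = 1 - 0.9951 = 0.0049

0.0049 bits


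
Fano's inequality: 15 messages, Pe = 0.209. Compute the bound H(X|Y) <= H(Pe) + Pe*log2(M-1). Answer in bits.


H(Pe) = -Pe*log2(Pe) - (1-Pe)*log2(1-Pe) = -0.209*log2(0.209) - 0.791*log2(0.791) = 0.472011 + 0.267556 = 0.7396. Pe*log2(M-1) = 0.209*log2(14) = 0.795737. Bound = H(Pe) + Pe*log2(M-1) = 0.472011 + 0.267556 + 0.795737 = 1.5353

1.5353 bits


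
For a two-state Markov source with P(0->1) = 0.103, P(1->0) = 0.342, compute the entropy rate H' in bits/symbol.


Stationary distribution: pi_0 = p10/(p01+p10) = 0.7685, pi_1 = 0.2315. Entropy rate H' = pi_0*H(p01) + pi_1*H(p10) = 0.7685*0.4784 + 0.2315*0.9267 = 0.5822

0.5822 bits/symbol


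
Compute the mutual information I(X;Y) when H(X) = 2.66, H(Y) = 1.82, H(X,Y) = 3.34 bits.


I(X;Y) = H(X) + H(Y) - H(X,Y) = 2.66 + 1.82 - 3.34 = 1.14

1.14 bits


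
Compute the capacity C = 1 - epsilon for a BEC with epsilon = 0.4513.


C = 1 - epsilon = 1 - 0.4513 = 0.5487

0.5487 bits


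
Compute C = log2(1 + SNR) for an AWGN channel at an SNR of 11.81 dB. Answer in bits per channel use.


SNR_linear = 10^(11.81/10) = 15.1705; C = log2(1 + SNR_linear) = log2(1 + 15.1705) = 4.0153

4.0153 bits/channel use


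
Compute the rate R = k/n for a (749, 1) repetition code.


Rate = k/n = 1/749

1/749


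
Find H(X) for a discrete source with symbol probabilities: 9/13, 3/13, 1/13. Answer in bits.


H = -sum(p_i * log2(p_i)). Terms: -(9/13)*log2(9/13) = 0.367279; -(3/13)*log2(3/13) = 0.488187; -(1/13)*log2(1/13) = 0.284649. H = 0.367279 + 0.488187 + 0.284649 = 1.1401

1.1401 bits


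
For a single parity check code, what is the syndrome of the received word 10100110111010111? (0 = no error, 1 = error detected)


Syndrome = XOR of all bits = 1 XOR 0 XOR 1 XOR 0 XOR 0 XOR 1 XOR 1 XOR 0 XOR 1 XOR 1 XOR 1 XOR 0 XOR 1 XOR 0 XOR 1 XOR 1 XOR 1 = 1

1


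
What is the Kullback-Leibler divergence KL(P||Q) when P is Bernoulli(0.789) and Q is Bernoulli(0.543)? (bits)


KL = p*log2(p/q) + (1-p)*log2((1-p)/(1-q)) = 0.789*log2(0.789/0.543) + 0.211*log2(0.211/0.457) = 0.1901

0.1901 bits


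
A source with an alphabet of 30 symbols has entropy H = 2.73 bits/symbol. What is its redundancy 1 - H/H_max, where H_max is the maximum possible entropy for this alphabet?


H_max = log2(K) = log2(30) = 4.9069 bits/symbol. Redundancy = 1 - H/H_max = 1 - 2.73/4.9069 = 1 - 0.5564 = 0.4436

0.4436


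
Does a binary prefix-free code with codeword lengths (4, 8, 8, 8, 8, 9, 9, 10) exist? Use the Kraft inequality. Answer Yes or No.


Kraft sum = sum(2^(-l_i)) = 0.083, need <= 1. Result: satisfied (a binary prefix-free code with these lengths exists)

Yes


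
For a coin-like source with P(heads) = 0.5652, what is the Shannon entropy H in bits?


H = -p*log2(p) - (1-p)*log2(1-p). -0.5652*log2(0.5652) = 0.465254; -0.4348*log2(0.4348) = 0.522445. H = 0.465254 + 0.522445 = 0.9877

0.9877 bits


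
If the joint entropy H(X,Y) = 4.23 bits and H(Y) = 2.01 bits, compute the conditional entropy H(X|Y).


H(X|Y) = H(X,Y) - H(Y) = 4.23 - 2.01 = 2.22

2.22 bits


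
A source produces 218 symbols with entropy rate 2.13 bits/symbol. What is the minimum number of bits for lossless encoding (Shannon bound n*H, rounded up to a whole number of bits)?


Minimum bits >= n * H = 218 * 2.13 = 464.34, rounded up to a whole number of bits = 465

465 bits


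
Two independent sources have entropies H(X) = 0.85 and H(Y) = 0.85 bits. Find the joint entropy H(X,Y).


For independent variables, H(X,Y) = H(X) + H(Y) = 0.85 + 0.85 = 1.7

1.7 bits


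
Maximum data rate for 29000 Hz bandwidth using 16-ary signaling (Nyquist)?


Rate = 2 * B * log2(M) = 2 * 29000 * 4.0 = 232000.0

232000.0 bps


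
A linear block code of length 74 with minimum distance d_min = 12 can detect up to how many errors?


Detection capability = d_min - 1 = 12 - 1 = 11

11 errors


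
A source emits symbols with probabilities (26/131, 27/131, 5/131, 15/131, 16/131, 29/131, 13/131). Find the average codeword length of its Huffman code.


Huffman construction (repeatedly merge the two least-probable nodes; each merge adds 1 bit to every symbol beneath it): 5/131 + 13/131 = 18/131; 15/131 + 16/131 = 31/131; 18/131 + 26/131 = 44/131; 27/131 + 29/131 = 56/131; 31/131 + 44/131 = 75/131; 56/131 + 75/131 = 1. Resulting codeword lengths (in the order the probabilities were given): (3, 2, 4, 3, 3, 2, 4). L_avg = sum(p_i * l_i) = 26/131*3 + 27/131*2 + 5/131*4 + 15/131*3 + 16/131*3 + 29/131*2 + 13/131*4 = 355/131 = 2.7099

2.7099 bits


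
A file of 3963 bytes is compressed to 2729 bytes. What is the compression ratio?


Ratio = original / compressed = 3963 / 2729 = 1.4522

1.4522


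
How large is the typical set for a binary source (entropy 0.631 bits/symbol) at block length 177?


log2|A_typical| = nH = 177 * 0.631 = 111.687, so |A_typical| ~ 2^111.687 = 4.180e+33

4.180e+33


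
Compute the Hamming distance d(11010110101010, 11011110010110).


Count differing positions: . . . . ^ . . . ^ ^ ^ ^ . . = 5 differences

5


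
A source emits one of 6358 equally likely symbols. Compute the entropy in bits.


H = log2(n) = log2(6358) = 12.6344

12.6344 bits


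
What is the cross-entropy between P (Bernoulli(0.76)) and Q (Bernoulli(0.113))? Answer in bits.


H(P,Q) = -p*log2(q) - (1-p)*log2(1-q). -0.76*log2(0.113) = 2.390660; -0.24*log2(0.887) = 0.041519. H(P,Q) = 2.390660 + 0.041519 = 2.4322

2.4322 bits


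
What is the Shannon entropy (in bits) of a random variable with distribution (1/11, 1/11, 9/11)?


H = -sum(p_i * log2(p_i)). Terms: -(1/11)*log2(1/11) = 0.314494; -(1/11)*log2(1/11) = 0.314494; -(9/11)*log2(9/11) = 0.236869. H = 0.314494 + 0.314494 + 0.236869 = 0.8659

0.8659 bits


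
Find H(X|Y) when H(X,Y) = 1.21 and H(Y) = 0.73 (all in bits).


H(X|Y) = H(X,Y) - H(Y) = 1.21 - 0.73 = 0.48

0.48 bits


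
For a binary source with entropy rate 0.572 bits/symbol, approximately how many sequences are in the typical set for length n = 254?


log2|A_typical| = nH = 254 * 0.572 = 145.288, so |A_typical| ~ 2^145.288 = 5.446e+43

5.446e+43


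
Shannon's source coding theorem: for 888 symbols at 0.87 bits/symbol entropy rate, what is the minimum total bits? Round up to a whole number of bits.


Minimum bits >= n * H = 888 * 0.87 = 772.56, rounded up to a whole number of bits = 773

773 bits


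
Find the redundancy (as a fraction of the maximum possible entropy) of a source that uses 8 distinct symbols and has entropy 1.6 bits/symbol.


H_max = log2(K) = log2(8) = 3.0 bits/symbol. Redundancy = 1 - H/H_max = 1 - 1.6/3.0 = 1 - 0.5333 = 0.4667

0.4667


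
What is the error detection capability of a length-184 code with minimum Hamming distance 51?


Detection capability = d_min - 1 = 51 - 1 = 50

50 errors


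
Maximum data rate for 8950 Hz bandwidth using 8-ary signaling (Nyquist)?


Rate = 2 * B * log2(M) = 2 * 8950 * 3.0 = 53700.0

53700.0 bps


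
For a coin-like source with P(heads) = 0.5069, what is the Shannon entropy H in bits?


H = -p*log2(p) - (1-p)*log2(1-p). -0.5069*log2(0.5069) = 0.496877; -0.4931*log2(0.4931) = 0.502986. H = 0.496877 + 0.502986 = 0.9999

0.9999 bits


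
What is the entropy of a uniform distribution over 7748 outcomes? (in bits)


H = log2(n) = log2(7748) = 12.9196

12.9196 bits


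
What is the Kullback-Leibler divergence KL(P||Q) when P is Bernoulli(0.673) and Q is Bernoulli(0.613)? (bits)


KL = p*log2(p/q) + (1-p)*log2((1-p)/(1-q)) = 0.673*log2(0.673/0.613) + 0.327*log2(0.327/0.387) = 0.0112

0.0112 bits


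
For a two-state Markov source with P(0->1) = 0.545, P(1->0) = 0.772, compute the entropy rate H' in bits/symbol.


Stationary distribution: pi_0 = p10/(p01+p10) = 0.5862, pi_1 = 0.4138. Entropy rate H' = pi_0*H(p01) + pi_1*H(p10) = 0.5862*0.9941 + 0.4138*0.7745 = 0.9033

0.9033 bits/symbol


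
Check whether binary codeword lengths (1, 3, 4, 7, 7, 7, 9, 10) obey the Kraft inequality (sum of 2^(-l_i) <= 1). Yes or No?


Kraft sum = sum(2^(-l_i)) = 0.7139, need <= 1. Result: satisfied (a binary prefix-free code with these lengths exists)

Yes


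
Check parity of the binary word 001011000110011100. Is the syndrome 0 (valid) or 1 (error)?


Syndrome = XOR of all bits = 0 XOR 0 XOR 1 XOR 0 XOR 1 XOR 1 XOR 0 XOR 0 XOR 0 XOR 1 XOR 1 XOR 0 XOR 0 XOR 1 XOR 1 XOR 1 XOR 0 XOR 0 = 0

0


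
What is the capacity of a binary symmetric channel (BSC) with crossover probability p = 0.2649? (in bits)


H(p) = -p*log2(p) - (1-p)*log2(1-p) = -0.2649*log2(0.2649) - 0.7351*log2(0.7351) = 0.507676 + 0.326375 = 0.8341. C = 1 - H(p) = 1 - 0.8341 = 0.1659

0.1659 bits


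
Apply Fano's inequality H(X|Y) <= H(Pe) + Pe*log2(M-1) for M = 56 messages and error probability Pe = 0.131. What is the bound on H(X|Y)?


H(Pe) = -Pe*log2(Pe) - (1-Pe)*log2(1-Pe) = -0.131*log2(0.131) - 0.869*log2(0.869) = 0.384139 + 0.176035 = 0.5602. Pe*log2(M-1) = 0.131*log2(55) = 0.757358. Bound = H(Pe) + Pe*log2(M-1) = 0.384139 + 0.176035 + 0.757358 = 1.3175

1.3175 bits


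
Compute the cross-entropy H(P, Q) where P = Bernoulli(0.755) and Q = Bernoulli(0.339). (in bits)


H(P,Q) = -p*log2(q) - (1-p)*log2(1-q). -0.755*log2(0.339) = 1.178285; -0.245*log2(0.661) = 0.146333. H(P,Q) = 1.178285 + 0.146333 = 1.3246

1.3246 bits


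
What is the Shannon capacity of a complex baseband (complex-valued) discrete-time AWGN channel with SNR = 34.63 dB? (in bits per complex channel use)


SNR_linear = 10^(34.63/10) = 2904.0227; C = log2(1 + SNR_linear) = log2(1 + 2904.0227) = 11.5043

11.5043 bits/channel use


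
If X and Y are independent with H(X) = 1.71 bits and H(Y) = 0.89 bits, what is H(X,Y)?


For independent variables, H(X,Y) = H(X) + H(Y) = 1.71 + 0.89 = 2.6

2.6 bits


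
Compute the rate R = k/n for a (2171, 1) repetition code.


Rate = k/n = 1/2171

1/2171


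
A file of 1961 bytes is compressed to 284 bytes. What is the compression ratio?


Ratio = original / compressed = 1961 / 284 = 6.9049

6.9049


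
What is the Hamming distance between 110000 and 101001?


Count differing positions: . ^ ^ . . ^ = 3 differences

3


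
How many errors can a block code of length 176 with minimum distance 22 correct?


Correction capability = floor((d-1)/2) = floor((22-1)/2) = 10

10 errors


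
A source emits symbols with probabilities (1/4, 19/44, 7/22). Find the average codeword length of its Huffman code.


Huffman construction (repeatedly merge the two least-probable nodes; each merge adds 1 bit to every symbol beneath it): 1/4 + 7/22 = 25/44; 19/44 + 25/44 = 1. Resulting codeword lengths (in the order the probabilities were given): (2, 1, 2). L_avg = sum(p_i * l_i) = 1/4*2 + 19/44*1 + 7/22*2 = 69/44 = 1.5682

1.5682 bits


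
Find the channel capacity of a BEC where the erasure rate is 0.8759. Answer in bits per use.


C = 1 - epsilon = 1 - 0.8759 = 0.1241

0.1241 bits


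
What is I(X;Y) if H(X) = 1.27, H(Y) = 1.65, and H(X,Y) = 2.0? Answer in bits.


I(X;Y) = H(X) + H(Y) - H(X,Y) = 1.27 + 1.65 - 2.0 = 0.92

0.92 bits


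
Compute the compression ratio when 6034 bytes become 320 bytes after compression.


Ratio = original / compressed = 6034 / 320 = 18.8562

18.8562


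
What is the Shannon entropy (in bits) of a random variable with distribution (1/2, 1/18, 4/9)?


H = -sum(p_i * log2(p_i)). Terms: -(1/2)*log2(1/2) = 0.500000; -(1/18)*log2(1/18) = 0.231663; -(4/9)*log2(4/9) = 0.519967. H = 0.500000 + 0.231663 + 0.519967 = 1.2516

1.2516 bits


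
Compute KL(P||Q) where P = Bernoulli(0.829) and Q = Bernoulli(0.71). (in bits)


KL = p*log2(p/q) + (1-p)*log2((1-p)/(1-q)) = 0.829*log2(0.829/0.71) + 0.171*log2(0.171/0.29) = 0.055

0.055 bits


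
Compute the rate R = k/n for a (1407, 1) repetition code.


Rate = k/n = 1/1407

1/1407


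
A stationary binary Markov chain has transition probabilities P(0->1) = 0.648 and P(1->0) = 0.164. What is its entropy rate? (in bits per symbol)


Stationary distribution: pi_0 = p10/(p01+p10) = 0.202, pi_1 = 0.798. Entropy rate H' = pi_0*H(p01) + pi_1*H(p10) = 0.202*0.9358 + 0.798*0.6438 = 0.7028

0.7028 bits/symbol


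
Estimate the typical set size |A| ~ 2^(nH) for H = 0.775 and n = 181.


log2|A_typical| = nH = 181 * 0.775 = 140.275, so |A_typical| ~ 2^140.275 = 1.686e+42

1.686e+42


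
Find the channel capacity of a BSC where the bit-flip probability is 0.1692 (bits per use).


H(p) = -p*log2(p) - (1-p)*log2(1-p) = -0.1692*log2(0.1692) - 0.8308*log2(0.8308) = 0.433693 + 0.222178 = 0.6559. C = 1 - H(p) = 1 - 0.6559 = 0.3441

0.3441 bits


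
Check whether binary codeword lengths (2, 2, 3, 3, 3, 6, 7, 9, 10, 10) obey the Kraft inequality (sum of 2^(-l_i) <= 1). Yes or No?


Kraft sum = sum(2^(-l_i)) = 0.9023, need <= 1. Result: satisfied (a binary prefix-free code with these lengths exists)

Yes


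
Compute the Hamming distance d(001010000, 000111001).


Count differing positions: . . ^ ^ . ^ . . ^ = 4 differences

4


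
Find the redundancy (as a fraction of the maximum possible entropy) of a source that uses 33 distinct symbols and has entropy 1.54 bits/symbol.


H_max = log2(K) = log2(33) = 5.0444 bits/symbol. Redundancy = 1 - H/H_max = 1 - 1.54/5.0444 = 1 - 0.3053 = 0.6947

0.6947


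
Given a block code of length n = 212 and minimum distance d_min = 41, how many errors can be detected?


Detection capability = d_min - 1 = 41 - 1 = 40

40 errors


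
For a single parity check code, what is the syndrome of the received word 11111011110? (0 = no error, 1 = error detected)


Syndrome = XOR of all bits = 1 XOR 1 XOR 1 XOR 1 XOR 1 XOR 0 XOR 1 XOR 1 XOR 1 XOR 1 XOR 0 = 1

1


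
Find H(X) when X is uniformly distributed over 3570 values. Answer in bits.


H = log2(n) = log2(3570) = 11.8017

11.8017 bits


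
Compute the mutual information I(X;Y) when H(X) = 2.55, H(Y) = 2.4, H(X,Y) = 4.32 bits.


I(X;Y) = H(X) + H(Y) - H(X,Y) = 2.55 + 2.4 - 4.32 = 0.63

0.63 bits


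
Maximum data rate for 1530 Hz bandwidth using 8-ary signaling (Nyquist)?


Rate = 2 * B * log2(M) = 2 * 1530 * 3.0 = 9180.0

9180.0 bps


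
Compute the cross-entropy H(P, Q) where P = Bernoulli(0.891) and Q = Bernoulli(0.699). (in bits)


H(P,Q) = -p*log2(q) - (1-p)*log2(1-q). -0.891*log2(0.699) = 0.460322; -0.109*log2(0.301) = 0.188806. H(P,Q) = 0.460322 + 0.188806 = 0.6491

0.6491 bits


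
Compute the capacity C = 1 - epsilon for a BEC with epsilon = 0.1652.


C = 1 - epsilon = 1 - 0.1652 = 0.8348

0.8348 bits


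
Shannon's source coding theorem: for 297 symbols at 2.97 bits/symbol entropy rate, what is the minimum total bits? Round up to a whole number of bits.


Minimum bits >= n * H = 297 * 2.97 = 882.09, rounded up to a whole number of bits = 883

883 bits


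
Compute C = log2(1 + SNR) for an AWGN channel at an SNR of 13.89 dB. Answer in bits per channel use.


SNR_linear = 10^(13.89/10) = 24.4906; C = log2(1 + SNR_linear) = log2(1 + 24.4906) = 4.6719

4.6719 bits/channel use


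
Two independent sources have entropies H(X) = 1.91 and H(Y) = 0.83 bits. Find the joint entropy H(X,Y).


For independent variables, H(X,Y) = H(X) + H(Y) = 1.91 + 0.83 = 2.74

2.74 bits


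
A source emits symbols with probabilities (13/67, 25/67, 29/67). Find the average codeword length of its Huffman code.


Huffman construction (repeatedly merge the two least-probable nodes; each merge adds 1 bit to every symbol beneath it): 13/67 + 25/67 = 38/67; 29/67 + 38/67 = 1. Resulting codeword lengths (in the order the probabilities were given): (2, 2, 1). L_avg = sum(p_i * l_i) = 13/67*2 + 25/67*2 + 29/67*1 = 105/67 = 1.5672

1.5672 bits


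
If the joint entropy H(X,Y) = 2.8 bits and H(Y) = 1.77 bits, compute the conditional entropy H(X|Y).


H(X|Y) = H(X,Y) - H(Y) = 2.8 - 1.77 = 1.03

1.03 bits


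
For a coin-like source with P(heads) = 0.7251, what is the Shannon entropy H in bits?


H = -p*log2(p) - (1-p)*log2(1-p). -0.7251*log2(0.7251) = 0.336264; -0.2749*log2(0.2749) = 0.512145. H = 0.336264 + 0.512145 = 0.8484

0.8484 bits


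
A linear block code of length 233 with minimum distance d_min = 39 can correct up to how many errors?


Correction capability = floor((d-1)/2) = floor((39-1)/2) = 19

19 errors


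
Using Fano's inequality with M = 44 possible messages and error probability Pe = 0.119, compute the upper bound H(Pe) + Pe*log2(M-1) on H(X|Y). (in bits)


H(Pe) = -Pe*log2(Pe) - (1-Pe)*log2(1-Pe) = -0.119*log2(0.119) - 0.881*log2(0.881) = 0.365445 + 0.161035 = 0.5265. Pe*log2(M-1) = 0.119*log2(43) = 0.645726. Bound = H(Pe) + Pe*log2(M-1) = 0.365445 + 0.161035 + 0.645726 = 1.1722

1.1722 bits


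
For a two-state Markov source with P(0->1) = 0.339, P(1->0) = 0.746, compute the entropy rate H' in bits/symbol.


Stationary distribution: pi_0 = p10/(p01+p10) = 0.6876, pi_1 = 0.3124. Entropy rate H' = pi_0*H(p01) + pi_1*H(p10) = 0.6876*0.9239 + 0.3124*0.8176 = 0.8906

0.8906 bits/symbol


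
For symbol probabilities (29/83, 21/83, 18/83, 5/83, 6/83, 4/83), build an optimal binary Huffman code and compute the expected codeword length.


Huffman construction (repeatedly merge the two least-probable nodes; each merge adds 1 bit to every symbol beneath it): 4/83 + 5/83 = 9/83; 6/83 + 9/83 = 15/83; 15/83 + 18/83 = 33/83; 21/83 + 29/83 = 50/83; 33/83 + 50/83 = 1. Resulting codeword lengths (in the order the probabilities were given): (2, 2, 2, 4, 3, 4). L_avg = sum(p_i * l_i) = 29/83*2 + 21/83*2 + 18/83*2 + 5/83*4 + 6/83*3 + 4/83*4 = 190/83 = 2.2892

2.2892 bits


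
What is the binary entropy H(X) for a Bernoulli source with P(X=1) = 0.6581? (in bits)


H = -p*log2(p) - (1-p)*log2(1-p). -0.6581*log2(0.6581) = 0.397243; -0.3419*log2(0.3419) = 0.529382. H = 0.397243 + 0.529382 = 0.9266

0.9266 bits


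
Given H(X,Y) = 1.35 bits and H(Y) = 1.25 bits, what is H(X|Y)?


H(X|Y) = H(X,Y) - H(Y) = 1.35 - 1.25 = 0.1

0.1 bits


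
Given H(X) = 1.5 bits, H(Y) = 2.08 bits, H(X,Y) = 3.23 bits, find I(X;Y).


I(X;Y) = H(X) + H(Y) - H(X,Y) = 1.5 + 2.08 - 3.23 = 0.35

0.35 bits


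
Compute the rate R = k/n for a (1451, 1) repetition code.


Rate = k/n = 1/1451

1/1451


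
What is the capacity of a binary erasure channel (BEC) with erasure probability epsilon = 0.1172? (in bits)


C = 1 - epsilon = 1 - 0.1172 = 0.8828

0.8828 bits


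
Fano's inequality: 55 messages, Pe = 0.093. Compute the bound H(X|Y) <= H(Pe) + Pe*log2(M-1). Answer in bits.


H(Pe) = -Pe*log2(Pe) - (1-Pe)*log2(1-Pe) = -0.093*log2(0.093) - 0.907*log2(0.907) = 0.318676 + 0.127729 = 0.4464. Pe*log2(M-1) = 0.093*log2(54) = 0.535205. Bound = H(Pe) + Pe*log2(M-1) = 0.318676 + 0.127729 + 0.535205 = 0.9816

0.9816 bits


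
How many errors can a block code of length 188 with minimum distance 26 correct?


Correction capability = floor((d-1)/2) = floor((26-1)/2) = 12

12 errors


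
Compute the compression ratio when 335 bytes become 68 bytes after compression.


Ratio = original / compressed = 335 / 68 = 4.9265

4.9265


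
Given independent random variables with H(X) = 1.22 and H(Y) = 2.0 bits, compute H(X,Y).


For independent variables, H(X,Y) = H(X) + H(Y) = 1.22 + 2.0 = 3.22

3.22 bits


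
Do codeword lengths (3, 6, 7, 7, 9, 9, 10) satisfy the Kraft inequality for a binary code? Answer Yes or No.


Kraft sum = sum(2^(-l_i)) = 0.1611, need <= 1. Result: satisfied (a binary prefix-free code with these lengths exists)

Yes


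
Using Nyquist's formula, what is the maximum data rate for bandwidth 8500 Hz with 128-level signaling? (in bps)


Rate = 2 * B * log2(M) = 2 * 8500 * 7.0 = 119000.0

119000.0 bps


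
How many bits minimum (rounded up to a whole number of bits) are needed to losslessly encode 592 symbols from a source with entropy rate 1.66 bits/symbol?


Minimum bits >= n * H = 592 * 1.66 = 982.72, rounded up to a whole number of bits = 983

983 bits


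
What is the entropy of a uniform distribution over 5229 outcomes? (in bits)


H = log2(n) = log2(5229) = 12.3523

12.3523 bits


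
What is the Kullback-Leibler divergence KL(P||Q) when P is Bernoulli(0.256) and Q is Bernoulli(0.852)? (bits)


KL = p*log2(p/q) + (1-p)*log2((1-p)/(1-q)) = 0.256*log2(0.256/0.852) + 0.744*log2(0.744/0.148) = 1.2892

1.2892 bits


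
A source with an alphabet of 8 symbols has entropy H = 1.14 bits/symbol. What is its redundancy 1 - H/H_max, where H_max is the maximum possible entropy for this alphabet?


H_max = log2(K) = log2(8) = 3.0 bits/symbol. Redundancy = 1 - H/H_max = 1 - 1.14/3.0 = 1 - 0.38 = 0.62

0.62


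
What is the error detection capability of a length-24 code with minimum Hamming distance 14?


Detection capability = d_min - 1 = 14 - 1 = 13

13 errors


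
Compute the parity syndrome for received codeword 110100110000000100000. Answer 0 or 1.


Syndrome = XOR of all bits = 1 XOR 1 XOR 0 XOR 1 XOR 0 XOR 0 XOR 1 XOR 1 XOR 0 XOR 0 XOR 0 XOR 0 XOR 0 XOR 0 XOR 0 XOR 1 XOR 0 XOR 0 XOR 0 XOR 0 XOR 0 = 0

0


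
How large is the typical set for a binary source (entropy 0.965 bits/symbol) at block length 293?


log2|A_typical| = nH = 293 * 0.965 = 282.745, so |A_typical| ~ 2^282.745 = 1.302e+85

1.302e+85


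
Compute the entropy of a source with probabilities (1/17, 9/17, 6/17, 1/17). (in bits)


H = -sum(p_i * log2(p_i)). Terms: -(1/17)*log2(1/17) = 0.240439; -(9/17)*log2(9/17) = 0.485755; -(6/17)*log2(6/17) = 0.530294; -(1/17)*log2(1/17) = 0.240439. H = 0.240439 + 0.485755 + 0.530294 + 0.240439 = 1.4969

1.4969 bits


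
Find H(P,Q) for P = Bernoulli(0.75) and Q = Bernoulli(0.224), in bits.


H(P,Q) = -p*log2(q) - (1-p)*log2(1-q). -0.75*log2(0.224) = 1.618822; -0.25*log2(0.776) = 0.091468. H(P,Q) = 1.618822 + 0.091468 = 1.7103

1.7103 bits


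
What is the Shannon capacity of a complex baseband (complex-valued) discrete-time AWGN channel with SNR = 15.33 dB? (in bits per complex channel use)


SNR_linear = 10^(15.33/10) = 34.1193; C = log2(1 + SNR_linear) = log2(1 + 34.1193) = 5.1342

5.1342 bits/channel use


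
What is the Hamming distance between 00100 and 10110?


Count differing positions: ^ . . ^ . = 2 differences

2


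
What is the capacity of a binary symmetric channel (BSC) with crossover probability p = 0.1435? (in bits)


H(p) = -p*log2(p) - (1-p)*log2(1-p) = -0.1435*log2(0.1435) - 0.8565*log2(0.8565) = 0.401926 + 0.191406 = 0.5933. C = 1 - H(p) = 1 - 0.5933 = 0.4067

0.4067 bits


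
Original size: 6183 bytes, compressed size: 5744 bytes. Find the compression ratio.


Ratio = original / compressed = 6183 / 5744 = 1.0764

1.0764


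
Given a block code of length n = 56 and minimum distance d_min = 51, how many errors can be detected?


Detection capability = d_min - 1 = 51 - 1 = 50

50 errors


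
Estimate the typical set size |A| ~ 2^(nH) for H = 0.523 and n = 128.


log2|A_typical| = nH = 128 * 0.523 = 66.944, so |A_typical| ~ 2^66.944 = 1.420e+20

1.420e+20


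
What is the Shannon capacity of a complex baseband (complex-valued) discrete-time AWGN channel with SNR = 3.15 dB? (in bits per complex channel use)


SNR_linear = 10^(3.15/10) = 2.0654; C = log2(1 + SNR_linear) = log2(1 + 2.0654) = 1.6161

1.6161 bits/channel use


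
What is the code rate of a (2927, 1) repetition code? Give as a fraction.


Rate = k/n = 1/2927

1/2927


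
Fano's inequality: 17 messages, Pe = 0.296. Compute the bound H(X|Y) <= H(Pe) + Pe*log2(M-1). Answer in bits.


H(Pe) = -Pe*log2(Pe) - (1-Pe)*log2(1-Pe) = -0.296*log2(0.296) - 0.704*log2(0.704) = 0.519874 + 0.356472 = 0.8763. Pe*log2(M-1) = 0.296*log2(16) = 1.184000. Bound = H(Pe) + Pe*log2(M-1) = 0.519874 + 0.356472 + 1.184000 = 2.0603

2.0603 bits


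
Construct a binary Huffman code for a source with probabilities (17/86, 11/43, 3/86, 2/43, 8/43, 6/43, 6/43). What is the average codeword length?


Huffman construction (repeatedly merge the two least-probable nodes; each merge adds 1 bit to every symbol beneath it): 3/86 + 2/43 = 7/86; 7/86 + 6/43 = 19/86; 6/43 + 8/43 = 14/43; 17/86 + 19/86 = 18/43; 11/43 + 14/43 = 25/43; 18/43 + 25/43 = 1. Resulting codeword lengths (in the order the probabilities were given): (2, 2, 4, 4, 3, 3, 3). L_avg = sum(p_i * l_i) = 17/86*2 + 11/43*2 + 3/86*4 + 2/43*4 + 8/43*3 + 6/43*3 + 6/43*3 = 113/43 = 2.6279

2.6279 bits


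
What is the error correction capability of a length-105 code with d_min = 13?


Correction capability = floor((d-1)/2) = floor((13-1)/2) = 6

6 errors


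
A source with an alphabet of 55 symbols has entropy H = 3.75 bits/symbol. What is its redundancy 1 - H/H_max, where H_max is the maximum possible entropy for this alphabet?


H_max = log2(K) = log2(55) = 5.7814 bits/symbol. Redundancy = 1 - H/H_max = 1 - 3.75/5.7814 = 1 - 0.6486 = 0.3514

0.3514


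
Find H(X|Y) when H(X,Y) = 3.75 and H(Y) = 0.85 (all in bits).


H(X|Y) = H(X,Y) - H(Y) = 3.75 - 0.85 = 2.9

2.9 bits


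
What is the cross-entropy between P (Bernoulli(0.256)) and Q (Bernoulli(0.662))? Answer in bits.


H(P,Q) = -p*log2(q) - (1-p)*log2(1-q). -0.256*log2(0.662) = 0.152345; -0.744*log2(0.338) = 1.164289. H(P,Q) = 0.152345 + 1.164289 = 1.3166

1.3166 bits


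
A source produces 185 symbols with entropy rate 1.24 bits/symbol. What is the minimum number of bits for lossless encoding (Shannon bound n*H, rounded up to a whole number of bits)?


Minimum bits >= n * H = 185 * 1.24 = 229.4, rounded up to a whole number of bits = 230

230 bits


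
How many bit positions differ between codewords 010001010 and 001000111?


Count differing positions: . ^ ^ . . ^ ^ . ^ = 5 differences

5


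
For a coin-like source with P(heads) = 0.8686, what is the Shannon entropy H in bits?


H = -p*log2(p) - (1-p)*log2(1-p). -0.8686*log2(0.8686) = 0.176531; -0.1314*log2(0.1314) = 0.384734. H = 0.176531 + 0.384734 = 0.5613

0.5613 bits


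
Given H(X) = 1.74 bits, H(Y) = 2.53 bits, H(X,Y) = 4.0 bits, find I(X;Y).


I(X;Y) = H(X) + H(Y) - H(X,Y) = 1.74 + 2.53 - 4.0 = 0.27

0.27 bits


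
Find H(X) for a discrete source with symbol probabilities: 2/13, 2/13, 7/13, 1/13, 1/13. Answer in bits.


H = -sum(p_i * log2(p_i)). Terms: -(2/13)*log2(2/13) = 0.415452; -(2/13)*log2(2/13) = 0.415452; -(7/13)*log2(7/13) = 0.480892; -(1/13)*log2(1/13) = 0.284649; -(1/13)*log2(1/13) = 0.284649. H = 0.415452 + 0.415452 + 0.480892 + 0.284649 + 0.284649 = 1.8811

1.8811 bits


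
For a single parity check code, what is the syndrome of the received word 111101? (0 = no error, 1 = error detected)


Syndrome = XOR of all bits = 1 XOR 1 XOR 1 XOR 1 XOR 0 XOR 1 = 1

1


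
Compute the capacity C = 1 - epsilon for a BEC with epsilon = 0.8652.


C = 1 - epsilon = 1 - 0.8652 = 0.1348

0.1348 bits


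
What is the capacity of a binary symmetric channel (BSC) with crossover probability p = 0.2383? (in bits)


H(p) = -p*log2(p) - (1-p)*log2(1-p) = -0.2383*log2(0.2383) - 0.7617*log2(0.7617) = 0.493078 + 0.299124 = 0.7922. C = 1 - H(p) = 1 - 0.7922 = 0.2078

0.2078 bits


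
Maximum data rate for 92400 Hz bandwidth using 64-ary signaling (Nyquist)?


Rate = 2 * B * log2(M) = 2 * 92400 * 6.0 = 1108800.0

1108800.0 bps


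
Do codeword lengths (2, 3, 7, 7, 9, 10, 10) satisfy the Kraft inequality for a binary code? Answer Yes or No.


Kraft sum = sum(2^(-l_i)) = 0.3945, need <= 1. Result: satisfied (a binary prefix-free code with these lengths exists)

Yes


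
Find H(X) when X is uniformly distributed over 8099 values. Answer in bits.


H = log2(n) = log2(8099) = 12.9835

12.9835 bits


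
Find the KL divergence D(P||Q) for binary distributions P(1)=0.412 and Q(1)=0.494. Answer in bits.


KL = p*log2(p/q) + (1-p)*log2((1-p)/(1-q)) = 0.412*log2(0.412/0.494) + 0.588*log2(0.588/0.506) = 0.0195

0.0195 bits


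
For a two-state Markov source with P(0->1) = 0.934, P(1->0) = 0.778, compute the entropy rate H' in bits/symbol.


Stationary distribution: pi_0 = p10/(p01+p10) = 0.4544, pi_1 = 0.5456. Entropy rate H' = pi_0*H(p01) + pi_1*H(p10) = 0.4544*0.3508 + 0.5456*0.7638 = 0.5761

0.5761 bits/symbol


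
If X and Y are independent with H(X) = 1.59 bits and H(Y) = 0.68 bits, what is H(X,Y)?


For independent variables, H(X,Y) = H(X) + H(Y) = 1.59 + 0.68 = 2.27

2.27 bits


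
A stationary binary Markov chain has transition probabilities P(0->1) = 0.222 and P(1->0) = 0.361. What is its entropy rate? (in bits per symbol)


Stationary distribution: pi_0 = p10/(p01+p10) = 0.6192, pi_1 = 0.3808. Entropy rate H' = pi_0*H(p01) + pi_1*H(p10) = 0.6192*0.7638 + 0.3808*0.9435 = 0.8322

0.8322 bits/symbol


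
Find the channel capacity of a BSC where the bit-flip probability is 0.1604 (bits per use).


H(p) = -p*log2(p) - (1-p)*log2(1-p) = -0.1604*log2(0.1604) - 0.8396*log2(0.8396) = 0.423497 + 0.211769 = 0.6353. C = 1 - H(p) = 1 - 0.6353 = 0.3647

0.3647 bits


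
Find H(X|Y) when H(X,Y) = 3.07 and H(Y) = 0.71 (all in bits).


H(X|Y) = H(X,Y) - H(Y) = 3.07 - 0.71 = 2.36

2.36 bits


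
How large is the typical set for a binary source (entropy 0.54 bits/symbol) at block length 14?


log2|A_typical| = nH = 14 * 0.54 = 7.56, so |A_typical| ~ 2^7.56 = 1.887e+02

1.887e+02


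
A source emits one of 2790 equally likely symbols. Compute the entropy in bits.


H = log2(n) = log2(2790) = 11.446

11.446 bits


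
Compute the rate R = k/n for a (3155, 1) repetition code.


Rate = k/n = 1/3155

1/3155


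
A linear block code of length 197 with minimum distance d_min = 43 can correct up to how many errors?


Correction capability = floor((d-1)/2) = floor((43-1)/2) = 21

21 errors


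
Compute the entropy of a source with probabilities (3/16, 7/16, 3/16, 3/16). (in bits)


H = -sum(p_i * log2(p_i)). Terms: -(3/16)*log2(3/16) = 0.452820; -(7/16)*log2(7/16) = 0.521782; -(3/16)*log2(3/16) = 0.452820; -(3/16)*log2(3/16) = 0.452820. H = 0.452820 + 0.521782 + 0.452820 + 0.452820 = 1.8802

1.8802 bits


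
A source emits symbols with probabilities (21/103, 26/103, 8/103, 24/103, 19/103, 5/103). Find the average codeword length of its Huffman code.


Huffman construction (repeatedly merge the two least-probable nodes; each merge adds 1 bit to every symbol beneath it): 5/103 + 8/103 = 13/103; 13/103 + 19/103 = 32/103; 21/103 + 24/103 = 45/103; 26/103 + 32/103 = 58/103; 45/103 + 58/103 = 1. Resulting codeword lengths (in the order the probabilities were given): (2, 2, 4, 2, 3, 4). L_avg = sum(p_i * l_i) = 21/103*2 + 26/103*2 + 8/103*4 + 24/103*2 + 19/103*3 + 5/103*4 = 251/103 = 2.4369

2.4369 bits


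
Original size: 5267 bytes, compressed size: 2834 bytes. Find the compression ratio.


Ratio = original / compressed = 5267 / 2834 = 1.8585

1.8585


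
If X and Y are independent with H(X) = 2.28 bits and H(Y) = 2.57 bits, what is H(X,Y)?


For independent variables, H(X,Y) = H(X) + H(Y) = 2.28 + 2.57 = 4.85

4.85 bits


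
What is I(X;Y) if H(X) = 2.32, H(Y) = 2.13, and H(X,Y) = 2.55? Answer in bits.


I(X;Y) = H(X) + H(Y) - H(X,Y) = 2.32 + 2.13 - 2.55 = 1.9

1.9 bits


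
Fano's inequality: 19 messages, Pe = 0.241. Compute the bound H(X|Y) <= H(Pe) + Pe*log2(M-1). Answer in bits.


H(Pe) = -Pe*log2(Pe) - (1-Pe)*log2(1-Pe) = -0.241*log2(0.241) - 0.759*log2(0.759) = 0.494748 + 0.301952 = 0.7967. Pe*log2(M-1) = 0.241*log2(18) = 1.004952. Bound = H(Pe) + Pe*log2(M-1) = 0.494748 + 0.301952 + 1.004952 = 1.8017

1.8017 bits


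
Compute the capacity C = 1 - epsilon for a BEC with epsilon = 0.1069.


C = 1 - epsilon = 1 - 0.1069 = 0.8931

0.8931 bits


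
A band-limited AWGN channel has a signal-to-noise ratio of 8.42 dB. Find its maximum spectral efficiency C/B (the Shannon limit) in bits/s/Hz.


SNR_linear = 10^(8.42/10) = 6.9502; C/B = log2(1 + SNR_linear) = log2(1 + 6.9502) = 2.991

2.991 bits/s/Hz


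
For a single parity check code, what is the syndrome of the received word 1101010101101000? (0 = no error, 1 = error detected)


Syndrome = XOR of all bits = 1 XOR 1 XOR 0 XOR 1 XOR 0 XOR 1 XOR 0 XOR 1 XOR 0 XOR 1 XOR 1 XOR 0 XOR 1 XOR 0 XOR 0 XOR 0 = 0

0


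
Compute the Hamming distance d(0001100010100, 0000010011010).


Count differing positions: . . . ^ ^ ^ . . . ^ ^ ^ . = 6 differences

6


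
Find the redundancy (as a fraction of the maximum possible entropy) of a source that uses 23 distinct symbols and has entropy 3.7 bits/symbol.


H_max = log2(K) = log2(23) = 4.5236 bits/symbol. Redundancy = 1 - H/H_max = 1 - 3.7/4.5236 = 1 - 0.8179 = 0.1821

0.1821


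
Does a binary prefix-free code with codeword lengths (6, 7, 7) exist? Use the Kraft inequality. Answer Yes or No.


Kraft sum = sum(2^(-l_i)) = 0.0312, need <= 1. Result: satisfied (a binary prefix-free code with these lengths exists)

Yes


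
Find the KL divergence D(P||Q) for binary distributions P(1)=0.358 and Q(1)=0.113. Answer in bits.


KL = p*log2(p/q) + (1-p)*log2((1-p)/(1-q)) = 0.358*log2(0.358/0.113) + 0.642*log2(0.642/0.887) = 0.2962

0.2962 bits


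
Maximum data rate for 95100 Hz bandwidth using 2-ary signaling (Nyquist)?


Rate = 2 * B * log2(M) = 2 * 95100 * 1.0 = 190200.0

190200.0 bps


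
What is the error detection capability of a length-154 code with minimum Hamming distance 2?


Detection capability = d_min - 1 = 2 - 1 = 1

1 errors
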